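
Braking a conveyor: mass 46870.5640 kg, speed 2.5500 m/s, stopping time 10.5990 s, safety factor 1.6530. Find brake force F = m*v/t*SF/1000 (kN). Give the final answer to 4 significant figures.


F = 46870.5640 * 2.5500 / 10.5990 * 1.6530 / 1000
F = 18.64 kN


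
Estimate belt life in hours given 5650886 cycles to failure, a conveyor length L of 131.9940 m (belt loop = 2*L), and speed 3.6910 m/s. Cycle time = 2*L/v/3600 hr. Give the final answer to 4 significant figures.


cycle_time = 2 * 131.9940 / 3.6910 / 3600 = 0.0198672 hr
life = 5650886 * 0.0198672 = 112300 hours


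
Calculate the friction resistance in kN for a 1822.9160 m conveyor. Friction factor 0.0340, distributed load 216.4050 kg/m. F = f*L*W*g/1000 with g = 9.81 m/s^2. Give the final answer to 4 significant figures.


F = 0.0340 * 1822.9160 * 216.4050 * 9.81 / 1000
F = 131.6 kN


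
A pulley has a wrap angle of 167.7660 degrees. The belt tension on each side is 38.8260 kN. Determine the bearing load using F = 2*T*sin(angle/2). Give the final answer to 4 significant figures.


F = 2 * 38.8260 * sin(167.7660/2 deg)
F = 77.21 kN


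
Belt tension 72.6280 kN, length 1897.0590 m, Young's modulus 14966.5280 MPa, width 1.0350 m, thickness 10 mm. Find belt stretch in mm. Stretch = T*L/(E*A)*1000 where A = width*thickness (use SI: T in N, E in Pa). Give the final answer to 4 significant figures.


A = 1.0350 * 0.01 = 0.01035 m^2
Stretch = 72.6280*1000 * 1897.0590 / (14966.5280e6 * 0.01035) * 1000
Stretch = 889.5 mm


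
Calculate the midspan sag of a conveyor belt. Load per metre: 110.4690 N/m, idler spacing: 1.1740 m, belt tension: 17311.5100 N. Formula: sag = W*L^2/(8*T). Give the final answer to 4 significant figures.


sag = 110.4690 * 1.1740^2 / (8 * 17311.5100)
sag = 0.001099 m


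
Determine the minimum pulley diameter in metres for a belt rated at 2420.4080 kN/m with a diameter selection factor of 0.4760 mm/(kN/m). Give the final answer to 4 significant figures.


D = 2420.4080 * 0.4760 / 1000
D = 1.152 m


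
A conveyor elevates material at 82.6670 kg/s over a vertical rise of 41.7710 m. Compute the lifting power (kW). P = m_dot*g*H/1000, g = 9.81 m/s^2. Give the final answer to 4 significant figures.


P = 82.6670 * 9.81 * 41.7710 / 1000
P = 33.87 kW


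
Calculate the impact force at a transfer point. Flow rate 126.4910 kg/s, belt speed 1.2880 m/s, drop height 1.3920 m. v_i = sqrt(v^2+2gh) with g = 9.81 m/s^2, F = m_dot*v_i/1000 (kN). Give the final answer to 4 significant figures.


v_i = sqrt(1.2880^2 + 2*9.81*1.3920) = 5.38238 m/s
F = 126.4910 * 5.38238 / 1000
F = 0.6808 kN


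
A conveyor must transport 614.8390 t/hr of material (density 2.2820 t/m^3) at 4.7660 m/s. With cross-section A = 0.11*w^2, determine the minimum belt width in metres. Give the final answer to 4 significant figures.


A_req = 614.8390 / (4.7660 * 2.2820 * 3600) = 0.0157032 m^2
w = sqrt(0.0157032 / 0.11)
w = 0.3778 m


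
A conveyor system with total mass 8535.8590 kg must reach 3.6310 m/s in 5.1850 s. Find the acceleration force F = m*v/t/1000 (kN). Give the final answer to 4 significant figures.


F = 8535.8590 * 3.6310 / 5.1850 / 1000
F = 5.978 kN


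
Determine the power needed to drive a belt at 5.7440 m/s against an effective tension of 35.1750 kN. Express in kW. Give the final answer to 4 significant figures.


P = Te * v = 35.1750 * 5.7440
P = 202.0 kW


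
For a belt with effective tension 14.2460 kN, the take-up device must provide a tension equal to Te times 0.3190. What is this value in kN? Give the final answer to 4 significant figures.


T_tu = 14.2460 * 0.3190
T_tu = 4.544 kN


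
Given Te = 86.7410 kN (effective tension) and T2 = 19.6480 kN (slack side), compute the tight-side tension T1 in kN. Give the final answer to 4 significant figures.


T1 = Te + T2 = 86.7410 + 19.6480
T1 = 106.4 kN


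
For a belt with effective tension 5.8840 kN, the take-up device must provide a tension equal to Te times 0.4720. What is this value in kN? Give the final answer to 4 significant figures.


T_tu = 5.8840 * 0.4720
T_tu = 2.777 kN


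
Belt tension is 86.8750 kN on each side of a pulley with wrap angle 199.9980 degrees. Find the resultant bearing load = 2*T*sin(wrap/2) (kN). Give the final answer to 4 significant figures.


F = 2 * 86.8750 * sin(199.9980/2 deg)
F = 171.1 kN


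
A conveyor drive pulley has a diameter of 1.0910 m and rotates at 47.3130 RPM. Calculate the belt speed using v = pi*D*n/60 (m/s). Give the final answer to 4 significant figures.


v = pi * 1.0910 * 47.3130 / 60
v = 2.703 m/s


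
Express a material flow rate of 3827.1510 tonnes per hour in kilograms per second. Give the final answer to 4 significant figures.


m_dot = 3827.1510 * 1000 / 3600
m_dot = 1063 kg/s


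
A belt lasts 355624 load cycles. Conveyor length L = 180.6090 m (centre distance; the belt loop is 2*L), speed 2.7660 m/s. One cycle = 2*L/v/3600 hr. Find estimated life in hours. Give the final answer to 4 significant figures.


cycle_time = 2 * 180.6090 / 2.7660 / 3600 = 0.0362756 hr
life = 355624 * 0.0362756 = 12900 hours


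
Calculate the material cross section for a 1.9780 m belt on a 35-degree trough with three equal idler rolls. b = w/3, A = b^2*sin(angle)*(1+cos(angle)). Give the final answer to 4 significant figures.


b = 1.9780/3 = 0.659333 m
A = 0.659333^2 * sin(35 deg) * (1 + cos(35 deg))
A = 0.4536 m^2


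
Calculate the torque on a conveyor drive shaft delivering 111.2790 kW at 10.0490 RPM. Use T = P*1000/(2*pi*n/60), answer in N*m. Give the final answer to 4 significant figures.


omega = 2*pi*10.0490/60 = 1.05233 rad/s
T = 111.2790*1000 / 1.05233
T = 105700 N*m


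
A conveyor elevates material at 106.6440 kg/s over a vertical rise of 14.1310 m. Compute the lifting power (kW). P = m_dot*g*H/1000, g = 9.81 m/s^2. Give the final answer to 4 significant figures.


P = 106.6440 * 9.81 * 14.1310 / 1000
P = 14.78 kW


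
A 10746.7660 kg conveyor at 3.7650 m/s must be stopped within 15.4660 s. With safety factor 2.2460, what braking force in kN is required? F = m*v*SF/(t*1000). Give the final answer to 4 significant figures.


F = 10746.7660 * 3.7650 / 15.4660 * 2.2460 / 1000
F = 5.876 kN


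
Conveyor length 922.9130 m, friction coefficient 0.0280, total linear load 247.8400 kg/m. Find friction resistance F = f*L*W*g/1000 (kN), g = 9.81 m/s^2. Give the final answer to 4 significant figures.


F = 0.0280 * 922.9130 * 247.8400 * 9.81 / 1000
F = 62.83 kN


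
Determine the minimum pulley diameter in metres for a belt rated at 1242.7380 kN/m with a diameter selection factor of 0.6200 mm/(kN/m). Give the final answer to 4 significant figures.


D = 1242.7380 * 0.6200 / 1000
D = 0.7705 m


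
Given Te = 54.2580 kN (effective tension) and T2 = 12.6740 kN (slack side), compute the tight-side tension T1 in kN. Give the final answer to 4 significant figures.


T1 = Te + T2 = 54.2580 + 12.6740
T1 = 66.93 kN


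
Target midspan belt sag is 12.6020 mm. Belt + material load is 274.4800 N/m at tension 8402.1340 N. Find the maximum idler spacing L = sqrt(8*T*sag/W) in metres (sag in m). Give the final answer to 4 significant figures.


sag = 12.6020/1000 = 0.012602 m
L = sqrt(8 * 8402.1340 * 0.012602 / 274.4800)
L = 1.757 m


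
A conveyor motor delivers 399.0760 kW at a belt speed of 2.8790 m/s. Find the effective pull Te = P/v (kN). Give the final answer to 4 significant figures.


Te = P / v = 399.0760 / 2.8790
Te = 138.6 kN


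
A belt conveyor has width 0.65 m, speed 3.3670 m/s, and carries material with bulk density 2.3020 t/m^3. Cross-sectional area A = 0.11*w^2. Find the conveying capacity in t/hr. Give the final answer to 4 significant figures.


A = 0.11 * 0.65^2 = 0.046475 m^2
C = 0.046475 * 3.3670 * 2.3020 * 3600
C = 1297 t/hr


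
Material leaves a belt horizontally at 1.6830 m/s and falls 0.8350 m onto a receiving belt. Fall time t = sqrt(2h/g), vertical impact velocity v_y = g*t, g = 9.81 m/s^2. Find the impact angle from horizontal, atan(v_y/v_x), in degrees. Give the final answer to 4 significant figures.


t = sqrt(2*0.8350/9.81) = 0.412595 s
v_y = 9.81 * 0.412595 = 4.04756 m/s
angle = atan(4.04756 / 1.6830) = 67.42 deg


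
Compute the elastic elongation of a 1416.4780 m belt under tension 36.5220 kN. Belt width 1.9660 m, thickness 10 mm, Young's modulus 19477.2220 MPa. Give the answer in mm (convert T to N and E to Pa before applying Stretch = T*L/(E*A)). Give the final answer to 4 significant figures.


A = 1.9660 * 0.01 = 0.01966 m^2
Stretch = 36.5220*1000 * 1416.4780 / (19477.2220e6 * 0.01966) * 1000
Stretch = 135.1 mm


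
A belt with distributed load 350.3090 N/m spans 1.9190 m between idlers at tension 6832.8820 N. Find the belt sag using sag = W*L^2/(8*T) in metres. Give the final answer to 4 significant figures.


sag = 350.3090 * 1.9190^2 / (8 * 6832.8820)
sag = 0.02360 m


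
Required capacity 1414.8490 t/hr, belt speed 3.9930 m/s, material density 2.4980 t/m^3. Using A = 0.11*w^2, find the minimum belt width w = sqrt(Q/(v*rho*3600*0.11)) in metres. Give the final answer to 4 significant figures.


A_req = 1414.8490 / (3.9930 * 2.4980 * 3600) = 0.0394018 m^2
w = sqrt(0.0394018 / 0.11)
w = 0.5985 m


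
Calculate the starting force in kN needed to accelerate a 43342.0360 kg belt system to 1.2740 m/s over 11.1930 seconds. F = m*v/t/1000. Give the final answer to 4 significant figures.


F = 43342.0360 * 1.2740 / 11.1930 / 1000
F = 4.933 kN


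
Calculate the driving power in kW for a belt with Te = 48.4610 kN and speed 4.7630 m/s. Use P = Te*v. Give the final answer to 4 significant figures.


P = Te * v = 48.4610 * 4.7630
P = 230.8 kW


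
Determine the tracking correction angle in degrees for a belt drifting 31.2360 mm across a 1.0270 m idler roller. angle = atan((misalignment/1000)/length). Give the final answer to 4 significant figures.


misalign_m = 31.2360 / 1000 = 0.031236 m
angle = atan(0.031236 / 1.0270)
angle = 1.742 deg


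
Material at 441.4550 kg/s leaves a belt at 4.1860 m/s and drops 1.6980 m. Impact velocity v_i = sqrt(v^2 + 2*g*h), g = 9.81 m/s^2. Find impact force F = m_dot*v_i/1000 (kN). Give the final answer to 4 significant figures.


v_i = sqrt(4.1860^2 + 2*9.81*1.6980) = 7.13003 m/s
F = 441.4550 * 7.13003 / 1000
F = 3.148 kN


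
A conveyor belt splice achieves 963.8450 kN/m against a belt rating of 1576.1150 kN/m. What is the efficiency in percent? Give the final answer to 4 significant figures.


Eff = 963.8450 / 1576.1150 * 100
Eff = 61.15 %


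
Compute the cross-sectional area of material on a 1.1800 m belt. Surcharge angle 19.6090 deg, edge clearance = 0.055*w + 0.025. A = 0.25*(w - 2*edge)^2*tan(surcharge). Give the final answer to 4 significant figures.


edge = 0.055*1.1800 + 0.025 = 0.0899 m
ew = 1.1800 - 2*0.0899 = 1.0002 m
A = 0.25 * 1.0002^2 * tan(19.6090 deg)
A = 0.08910 m^2


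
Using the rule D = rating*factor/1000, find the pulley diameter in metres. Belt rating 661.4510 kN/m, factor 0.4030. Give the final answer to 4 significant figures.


D = 661.4510 * 0.4030 / 1000
D = 0.2666 m


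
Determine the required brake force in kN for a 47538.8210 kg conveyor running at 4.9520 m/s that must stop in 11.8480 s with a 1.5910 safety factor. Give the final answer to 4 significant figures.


F = 47538.8210 * 4.9520 / 11.8480 * 1.5910 / 1000
F = 31.61 kN


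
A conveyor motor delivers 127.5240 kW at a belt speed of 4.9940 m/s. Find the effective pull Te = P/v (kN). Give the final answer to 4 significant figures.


Te = P / v = 127.5240 / 4.9940
Te = 25.54 kN


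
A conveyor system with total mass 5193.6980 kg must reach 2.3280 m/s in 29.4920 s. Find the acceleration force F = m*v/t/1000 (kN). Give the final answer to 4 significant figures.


F = 5193.6980 * 2.3280 / 29.4920 / 1000
F = 0.4100 kN


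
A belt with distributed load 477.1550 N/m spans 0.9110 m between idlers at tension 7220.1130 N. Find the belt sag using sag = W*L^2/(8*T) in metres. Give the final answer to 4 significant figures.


sag = 477.1550 * 0.9110^2 / (8 * 7220.1130)
sag = 0.006856 m


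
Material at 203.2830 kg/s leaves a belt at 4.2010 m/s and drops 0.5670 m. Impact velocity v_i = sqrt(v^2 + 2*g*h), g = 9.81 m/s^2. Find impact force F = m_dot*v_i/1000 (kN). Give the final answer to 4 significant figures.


v_i = sqrt(4.2010^2 + 2*9.81*0.5670) = 5.36404 m/s
F = 203.2830 * 5.36404 / 1000
F = 1.090 kN


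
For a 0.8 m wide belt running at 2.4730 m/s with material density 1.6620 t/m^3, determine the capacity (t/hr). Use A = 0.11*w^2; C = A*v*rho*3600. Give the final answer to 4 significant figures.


A = 0.11 * 0.8^2 = 0.0704 m^2
C = 0.0704 * 2.4730 * 1.6620 * 3600
C = 1042 t/hr


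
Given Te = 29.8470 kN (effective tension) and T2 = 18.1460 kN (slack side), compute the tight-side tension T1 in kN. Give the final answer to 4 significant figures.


T1 = Te + T2 = 29.8470 + 18.1460
T1 = 47.99 kN


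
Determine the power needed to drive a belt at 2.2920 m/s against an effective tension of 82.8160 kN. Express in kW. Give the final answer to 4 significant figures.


P = Te * v = 82.8160 * 2.2920
P = 189.8 kW


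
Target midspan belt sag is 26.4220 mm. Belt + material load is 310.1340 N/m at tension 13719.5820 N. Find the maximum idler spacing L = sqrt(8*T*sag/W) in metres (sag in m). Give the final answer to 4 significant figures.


sag = 26.4220/1000 = 0.026422 m
L = sqrt(8 * 13719.5820 * 0.026422 / 310.1340)
L = 3.058 m


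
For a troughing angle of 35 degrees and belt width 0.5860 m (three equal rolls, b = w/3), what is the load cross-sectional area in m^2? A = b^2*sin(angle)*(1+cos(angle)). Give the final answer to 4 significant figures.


b = 0.5860/3 = 0.195333 m
A = 0.195333^2 * sin(35 deg) * (1 + cos(35 deg))
A = 0.03981 m^2


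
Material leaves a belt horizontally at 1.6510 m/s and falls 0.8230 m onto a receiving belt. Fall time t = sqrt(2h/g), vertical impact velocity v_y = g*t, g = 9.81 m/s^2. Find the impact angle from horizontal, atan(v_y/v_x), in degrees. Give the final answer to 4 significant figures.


t = sqrt(2*0.8230/9.81) = 0.409619 s
v_y = 9.81 * 0.409619 = 4.01836 m/s
angle = atan(4.01836 / 1.6510) = 67.66 deg


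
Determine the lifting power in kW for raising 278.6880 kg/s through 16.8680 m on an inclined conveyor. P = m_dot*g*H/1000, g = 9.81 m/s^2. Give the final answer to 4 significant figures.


P = 278.6880 * 9.81 * 16.8680 / 1000
P = 46.12 kW


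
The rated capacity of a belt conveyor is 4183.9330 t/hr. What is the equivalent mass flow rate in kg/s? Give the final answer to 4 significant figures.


m_dot = 4183.9330 * 1000 / 3600
m_dot = 1162 kg/s


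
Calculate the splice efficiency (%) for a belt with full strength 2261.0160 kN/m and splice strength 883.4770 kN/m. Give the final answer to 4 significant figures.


Eff = 883.4770 / 2261.0160 * 100
Eff = 39.07 %


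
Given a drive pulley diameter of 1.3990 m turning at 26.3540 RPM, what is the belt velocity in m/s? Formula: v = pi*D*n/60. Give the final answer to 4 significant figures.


v = pi * 1.3990 * 26.3540 / 60
v = 1.930 m/s


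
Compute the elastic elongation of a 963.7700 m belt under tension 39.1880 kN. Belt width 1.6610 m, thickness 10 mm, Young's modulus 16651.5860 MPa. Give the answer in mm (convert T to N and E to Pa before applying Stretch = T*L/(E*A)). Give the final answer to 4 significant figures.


A = 1.6610 * 0.01 = 0.01661 m^2
Stretch = 39.1880*1000 * 963.7700 / (16651.5860e6 * 0.01661) * 1000
Stretch = 136.6 mm


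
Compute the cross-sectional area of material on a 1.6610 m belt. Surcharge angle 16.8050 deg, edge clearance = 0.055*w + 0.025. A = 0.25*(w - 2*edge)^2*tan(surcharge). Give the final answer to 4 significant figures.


edge = 0.055*1.6610 + 0.025 = 0.116355 m
ew = 1.6610 - 2*0.116355 = 1.42829 m
A = 0.25 * 1.42829^2 * tan(16.8050 deg)
A = 0.1540 m^2


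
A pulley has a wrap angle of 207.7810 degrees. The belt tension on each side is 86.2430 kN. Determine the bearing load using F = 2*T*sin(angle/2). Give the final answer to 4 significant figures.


F = 2 * 86.2430 * sin(207.7810/2 deg)
F = 167.4 kN


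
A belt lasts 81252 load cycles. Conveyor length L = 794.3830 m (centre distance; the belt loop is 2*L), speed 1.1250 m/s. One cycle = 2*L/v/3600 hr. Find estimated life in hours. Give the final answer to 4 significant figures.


cycle_time = 2 * 794.3830 / 1.1250 / 3600 = 0.392288 hr
life = 81252 * 0.392288 = 31870 hours


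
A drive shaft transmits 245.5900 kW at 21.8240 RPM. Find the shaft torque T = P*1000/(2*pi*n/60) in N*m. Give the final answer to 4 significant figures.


omega = 2*pi*21.8240/60 = 2.2854 rad/s
T = 245.5900*1000 / 2.2854
T = 107500 N*m


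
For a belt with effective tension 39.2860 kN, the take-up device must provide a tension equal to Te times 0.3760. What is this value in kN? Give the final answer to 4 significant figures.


T_tu = 39.2860 * 0.3760
T_tu = 14.77 kN


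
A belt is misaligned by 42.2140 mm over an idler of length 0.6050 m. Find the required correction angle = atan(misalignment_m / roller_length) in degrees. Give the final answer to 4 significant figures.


misalign_m = 42.2140 / 1000 = 0.042214 m
angle = atan(0.042214 / 0.6050)
angle = 3.991 deg


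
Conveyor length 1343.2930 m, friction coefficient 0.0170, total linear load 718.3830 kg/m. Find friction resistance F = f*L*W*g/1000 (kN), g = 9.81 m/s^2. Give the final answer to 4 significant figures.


F = 0.0170 * 1343.2930 * 718.3830 * 9.81 / 1000
F = 160.9 kN


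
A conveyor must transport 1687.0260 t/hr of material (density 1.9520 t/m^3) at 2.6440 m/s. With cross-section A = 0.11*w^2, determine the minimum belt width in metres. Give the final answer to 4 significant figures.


A_req = 1687.0260 / (2.6440 * 1.9520 * 3600) = 0.0907984 m^2
w = sqrt(0.0907984 / 0.11)
w = 0.9085 m


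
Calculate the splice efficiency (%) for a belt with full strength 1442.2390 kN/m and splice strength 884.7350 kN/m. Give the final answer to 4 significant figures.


Eff = 884.7350 / 1442.2390 * 100
Eff = 61.34 %


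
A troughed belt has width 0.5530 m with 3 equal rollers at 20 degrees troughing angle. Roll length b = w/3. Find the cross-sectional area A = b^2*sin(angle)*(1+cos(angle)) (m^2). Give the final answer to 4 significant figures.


b = 0.5530/3 = 0.184333 m
A = 0.184333^2 * sin(20 deg) * (1 + cos(20 deg))
A = 0.02254 m^2


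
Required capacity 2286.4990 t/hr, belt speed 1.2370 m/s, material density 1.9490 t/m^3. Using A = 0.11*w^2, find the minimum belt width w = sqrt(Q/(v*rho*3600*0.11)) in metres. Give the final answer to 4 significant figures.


A_req = 2286.4990 / (1.2370 * 1.9490 * 3600) = 0.263443 m^2
w = sqrt(0.263443 / 0.11)
w = 1.548 m


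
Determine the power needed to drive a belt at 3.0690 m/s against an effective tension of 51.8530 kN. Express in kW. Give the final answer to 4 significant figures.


P = Te * v = 51.8530 * 3.0690
P = 159.1 kW


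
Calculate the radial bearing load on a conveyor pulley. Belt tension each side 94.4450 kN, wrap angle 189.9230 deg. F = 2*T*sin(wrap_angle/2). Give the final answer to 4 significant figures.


F = 2 * 94.4450 * sin(189.9230/2 deg)
F = 188.2 kN


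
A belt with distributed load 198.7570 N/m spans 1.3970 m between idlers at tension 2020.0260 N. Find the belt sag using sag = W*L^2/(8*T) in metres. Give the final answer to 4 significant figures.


sag = 198.7570 * 1.3970^2 / (8 * 2020.0260)
sag = 0.02400 m


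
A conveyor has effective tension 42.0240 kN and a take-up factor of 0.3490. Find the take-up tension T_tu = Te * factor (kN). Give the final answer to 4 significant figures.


T_tu = 42.0240 * 0.3490
T_tu = 14.67 kN


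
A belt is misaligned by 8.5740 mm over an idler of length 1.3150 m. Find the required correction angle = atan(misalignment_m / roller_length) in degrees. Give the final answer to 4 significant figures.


misalign_m = 8.5740 / 1000 = 0.008574 m
angle = atan(0.008574 / 1.3150)
angle = 0.3736 deg


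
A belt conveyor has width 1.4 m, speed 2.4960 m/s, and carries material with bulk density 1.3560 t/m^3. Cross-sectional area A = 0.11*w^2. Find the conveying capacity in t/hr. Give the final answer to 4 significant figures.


A = 0.11 * 1.4^2 = 0.2156 m^2
C = 0.2156 * 2.4960 * 1.3560 * 3600
C = 2627 t/hr


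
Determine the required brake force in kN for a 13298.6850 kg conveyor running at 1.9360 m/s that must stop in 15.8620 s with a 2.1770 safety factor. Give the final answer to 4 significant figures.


F = 13298.6850 * 1.9360 / 15.8620 * 2.1770 / 1000
F = 3.534 kN


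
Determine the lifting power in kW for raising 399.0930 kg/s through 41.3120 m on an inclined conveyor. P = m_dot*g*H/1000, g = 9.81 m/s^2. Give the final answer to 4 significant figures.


P = 399.0930 * 9.81 * 41.3120 / 1000
P = 161.7 kW


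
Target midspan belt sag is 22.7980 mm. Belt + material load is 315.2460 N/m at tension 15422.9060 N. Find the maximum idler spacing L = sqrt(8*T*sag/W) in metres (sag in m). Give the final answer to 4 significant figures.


sag = 22.7980/1000 = 0.022798 m
L = sqrt(8 * 15422.9060 * 0.022798 / 315.2460)
L = 2.987 m


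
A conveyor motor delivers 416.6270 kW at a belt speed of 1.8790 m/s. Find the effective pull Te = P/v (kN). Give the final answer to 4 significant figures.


Te = P / v = 416.6270 / 1.8790
Te = 221.7 kN


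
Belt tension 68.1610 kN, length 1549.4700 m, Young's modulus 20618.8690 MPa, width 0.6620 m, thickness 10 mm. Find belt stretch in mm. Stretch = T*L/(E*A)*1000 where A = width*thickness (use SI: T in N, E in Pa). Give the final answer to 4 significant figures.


A = 0.6620 * 0.01 = 0.00662 m^2
Stretch = 68.1610*1000 * 1549.4700 / (20618.8690e6 * 0.00662) * 1000
Stretch = 773.7 mm


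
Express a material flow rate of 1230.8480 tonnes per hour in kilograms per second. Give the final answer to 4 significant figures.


m_dot = 1230.8480 * 1000 / 3600
m_dot = 341.9 kg/s


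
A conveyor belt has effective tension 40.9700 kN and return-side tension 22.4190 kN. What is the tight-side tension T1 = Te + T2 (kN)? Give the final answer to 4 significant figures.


T1 = Te + T2 = 40.9700 + 22.4190
T1 = 63.39 kN


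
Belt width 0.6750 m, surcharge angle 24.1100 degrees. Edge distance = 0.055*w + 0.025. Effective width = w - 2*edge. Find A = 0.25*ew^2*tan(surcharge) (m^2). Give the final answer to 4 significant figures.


edge = 0.055*0.6750 + 0.025 = 0.062125 m
ew = 0.6750 - 2*0.062125 = 0.55075 m
A = 0.25 * 0.55075^2 * tan(24.1100 deg)
A = 0.03394 m^2


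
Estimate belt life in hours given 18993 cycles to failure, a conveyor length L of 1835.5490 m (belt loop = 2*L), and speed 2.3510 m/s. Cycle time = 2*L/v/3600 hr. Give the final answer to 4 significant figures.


cycle_time = 2 * 1835.5490 / 2.3510 / 3600 = 0.433751 hr
life = 18993 * 0.433751 = 8238 hours


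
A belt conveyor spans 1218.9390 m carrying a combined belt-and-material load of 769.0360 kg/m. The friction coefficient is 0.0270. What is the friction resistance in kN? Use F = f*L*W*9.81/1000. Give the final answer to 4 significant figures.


F = 0.0270 * 1218.9390 * 769.0360 * 9.81 / 1000
F = 248.3 kN


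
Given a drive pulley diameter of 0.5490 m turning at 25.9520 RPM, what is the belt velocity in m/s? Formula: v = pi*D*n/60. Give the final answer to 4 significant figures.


v = pi * 0.5490 * 25.9520 / 60
v = 0.7460 m/s


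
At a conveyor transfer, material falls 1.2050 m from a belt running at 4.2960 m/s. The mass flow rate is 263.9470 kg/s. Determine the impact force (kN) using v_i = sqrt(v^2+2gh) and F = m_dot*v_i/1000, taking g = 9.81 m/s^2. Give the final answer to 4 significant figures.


v_i = sqrt(4.2960^2 + 2*9.81*1.2050) = 6.48828 m/s
F = 263.9470 * 6.48828 / 1000
F = 1.713 kN


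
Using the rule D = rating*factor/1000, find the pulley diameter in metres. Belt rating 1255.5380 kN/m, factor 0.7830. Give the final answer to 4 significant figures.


D = 1255.5380 * 0.7830 / 1000
D = 0.9831 m


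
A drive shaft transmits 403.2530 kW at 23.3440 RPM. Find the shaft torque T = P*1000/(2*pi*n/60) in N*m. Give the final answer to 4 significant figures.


omega = 2*pi*23.3440/60 = 2.44458 rad/s
T = 403.2530*1000 / 2.44458
T = 165000 N*m


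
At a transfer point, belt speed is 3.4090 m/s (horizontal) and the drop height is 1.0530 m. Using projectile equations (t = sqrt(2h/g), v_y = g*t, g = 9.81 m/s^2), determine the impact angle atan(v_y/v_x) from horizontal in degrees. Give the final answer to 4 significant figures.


t = sqrt(2*1.0530/9.81) = 0.463335 s
v_y = 9.81 * 0.463335 = 4.54532 m/s
angle = atan(4.54532 / 3.4090) = 53.13 deg


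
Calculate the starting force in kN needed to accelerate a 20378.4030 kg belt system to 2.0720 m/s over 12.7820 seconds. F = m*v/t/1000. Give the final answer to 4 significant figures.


F = 20378.4030 * 2.0720 / 12.7820 / 1000
F = 3.303 kN


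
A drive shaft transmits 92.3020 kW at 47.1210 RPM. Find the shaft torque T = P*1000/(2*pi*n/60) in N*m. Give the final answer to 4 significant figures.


omega = 2*pi*47.1210/60 = 4.9345 rad/s
T = 92.3020*1000 / 4.9345
T = 18710 N*m


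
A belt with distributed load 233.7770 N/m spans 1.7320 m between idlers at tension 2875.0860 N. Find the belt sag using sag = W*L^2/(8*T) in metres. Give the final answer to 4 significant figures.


sag = 233.7770 * 1.7320^2 / (8 * 2875.0860)
sag = 0.03049 m


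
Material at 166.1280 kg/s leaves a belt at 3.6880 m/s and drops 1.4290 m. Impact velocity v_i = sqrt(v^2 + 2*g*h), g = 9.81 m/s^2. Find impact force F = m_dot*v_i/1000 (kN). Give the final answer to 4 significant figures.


v_i = sqrt(3.6880^2 + 2*9.81*1.4290) = 6.45278 m/s
F = 166.1280 * 6.45278 / 1000
F = 1.072 kN


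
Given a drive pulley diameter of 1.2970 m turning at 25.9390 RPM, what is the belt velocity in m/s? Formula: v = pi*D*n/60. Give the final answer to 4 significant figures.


v = pi * 1.2970 * 25.9390 / 60
v = 1.762 m/s


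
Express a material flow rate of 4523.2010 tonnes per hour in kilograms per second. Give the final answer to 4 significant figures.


m_dot = 4523.2010 * 1000 / 3600
m_dot = 1256 kg/s


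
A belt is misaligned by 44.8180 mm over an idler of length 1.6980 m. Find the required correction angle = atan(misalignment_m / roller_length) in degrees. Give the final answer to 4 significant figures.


misalign_m = 44.8180 / 1000 = 0.044818 m
angle = atan(0.044818 / 1.6980)
angle = 1.512 deg


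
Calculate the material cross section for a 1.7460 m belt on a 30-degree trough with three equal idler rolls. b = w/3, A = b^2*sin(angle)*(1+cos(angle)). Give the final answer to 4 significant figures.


b = 1.7460/3 = 0.582 m
A = 0.582^2 * sin(30 deg) * (1 + cos(30 deg))
A = 0.3160 m^2


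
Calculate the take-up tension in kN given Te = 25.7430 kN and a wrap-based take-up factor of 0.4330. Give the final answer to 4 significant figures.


T_tu = 25.7430 * 0.4330
T_tu = 11.15 kN


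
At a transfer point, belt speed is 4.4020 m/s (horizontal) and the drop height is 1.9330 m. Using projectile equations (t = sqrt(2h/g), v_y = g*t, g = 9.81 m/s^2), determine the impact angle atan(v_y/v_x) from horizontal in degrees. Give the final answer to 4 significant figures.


t = sqrt(2*1.9330/9.81) = 0.627764 s
v_y = 9.81 * 0.627764 = 6.15836 m/s
angle = atan(6.15836 / 4.4020) = 54.44 deg


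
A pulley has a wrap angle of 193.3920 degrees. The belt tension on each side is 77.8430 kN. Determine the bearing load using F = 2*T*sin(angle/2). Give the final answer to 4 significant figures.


F = 2 * 77.8430 * sin(193.3920/2 deg)
F = 154.6 kN


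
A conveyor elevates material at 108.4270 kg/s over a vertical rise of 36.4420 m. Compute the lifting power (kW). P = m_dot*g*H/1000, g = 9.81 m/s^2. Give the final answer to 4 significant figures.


P = 108.4270 * 9.81 * 36.4420 / 1000
P = 38.76 kW


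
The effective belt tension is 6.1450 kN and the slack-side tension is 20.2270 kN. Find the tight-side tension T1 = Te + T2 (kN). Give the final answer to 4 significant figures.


T1 = Te + T2 = 6.1450 + 20.2270
T1 = 26.37 kN


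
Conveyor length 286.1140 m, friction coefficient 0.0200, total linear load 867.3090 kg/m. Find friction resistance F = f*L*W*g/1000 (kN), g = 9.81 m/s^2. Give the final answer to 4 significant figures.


F = 0.0200 * 286.1140 * 867.3090 * 9.81 / 1000
F = 48.69 kN


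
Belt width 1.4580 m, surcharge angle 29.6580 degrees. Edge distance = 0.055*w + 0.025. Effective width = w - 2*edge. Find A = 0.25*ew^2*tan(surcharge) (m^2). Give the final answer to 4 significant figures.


edge = 0.055*1.4580 + 0.025 = 0.10519 m
ew = 1.4580 - 2*0.10519 = 1.24762 m
A = 0.25 * 1.24762^2 * tan(29.6580 deg)
A = 0.2216 m^2


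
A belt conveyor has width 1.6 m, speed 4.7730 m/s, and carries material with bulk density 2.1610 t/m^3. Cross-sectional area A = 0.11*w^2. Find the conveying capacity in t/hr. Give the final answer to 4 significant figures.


A = 0.11 * 1.6^2 = 0.2816 m^2
C = 0.2816 * 4.7730 * 2.1610 * 3600
C = 10460 t/hr


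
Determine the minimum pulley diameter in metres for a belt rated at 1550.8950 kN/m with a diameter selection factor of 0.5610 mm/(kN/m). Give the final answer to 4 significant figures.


D = 1550.8950 * 0.5610 / 1000
D = 0.8701 m


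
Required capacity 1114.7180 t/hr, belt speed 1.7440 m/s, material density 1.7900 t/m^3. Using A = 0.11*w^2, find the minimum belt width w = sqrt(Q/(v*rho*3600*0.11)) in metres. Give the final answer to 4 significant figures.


A_req = 1114.7180 / (1.7440 * 1.7900 * 3600) = 0.0991889 m^2
w = sqrt(0.0991889 / 0.11)
w = 0.9496 m


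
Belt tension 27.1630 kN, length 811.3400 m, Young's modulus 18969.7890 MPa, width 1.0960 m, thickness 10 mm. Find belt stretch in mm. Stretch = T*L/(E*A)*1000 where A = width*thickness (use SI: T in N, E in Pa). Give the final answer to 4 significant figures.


A = 1.0960 * 0.01 = 0.01096 m^2
Stretch = 27.1630*1000 * 811.3400 / (18969.7890e6 * 0.01096) * 1000
Stretch = 106.0 mm


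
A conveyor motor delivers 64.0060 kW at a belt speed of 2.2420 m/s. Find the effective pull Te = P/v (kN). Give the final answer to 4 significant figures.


Te = P / v = 64.0060 / 2.2420
Te = 28.55 kN


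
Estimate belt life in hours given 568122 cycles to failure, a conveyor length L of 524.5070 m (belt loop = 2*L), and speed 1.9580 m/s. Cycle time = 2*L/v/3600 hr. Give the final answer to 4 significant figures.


cycle_time = 2 * 524.5070 / 1.9580 / 3600 = 0.148822 hr
life = 568122 * 0.148822 = 84550 hours


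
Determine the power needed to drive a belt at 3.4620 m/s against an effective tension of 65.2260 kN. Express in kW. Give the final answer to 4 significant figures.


P = Te * v = 65.2260 * 3.4620
P = 225.8 kW


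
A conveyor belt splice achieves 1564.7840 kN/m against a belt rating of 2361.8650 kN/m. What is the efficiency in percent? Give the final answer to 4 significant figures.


Eff = 1564.7840 / 2361.8650 * 100
Eff = 66.25 %


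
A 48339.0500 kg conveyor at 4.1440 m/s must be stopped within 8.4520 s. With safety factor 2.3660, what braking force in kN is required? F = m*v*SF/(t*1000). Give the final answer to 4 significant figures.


F = 48339.0500 * 4.1440 / 8.4520 * 2.3660 / 1000
F = 56.08 kN


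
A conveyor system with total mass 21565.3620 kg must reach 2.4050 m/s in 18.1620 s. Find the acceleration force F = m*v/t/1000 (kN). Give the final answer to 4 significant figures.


F = 21565.3620 * 2.4050 / 18.1620 / 1000
F = 2.856 kN


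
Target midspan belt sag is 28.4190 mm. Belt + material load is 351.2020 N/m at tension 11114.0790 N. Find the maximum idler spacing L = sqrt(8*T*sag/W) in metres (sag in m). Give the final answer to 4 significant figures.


sag = 28.4190/1000 = 0.028419 m
L = sqrt(8 * 11114.0790 * 0.028419 / 351.2020)
L = 2.682 m


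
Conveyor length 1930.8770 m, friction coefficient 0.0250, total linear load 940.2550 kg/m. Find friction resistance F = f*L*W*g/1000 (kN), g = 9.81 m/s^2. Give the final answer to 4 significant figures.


F = 0.0250 * 1930.8770 * 940.2550 * 9.81 / 1000
F = 445.3 kN


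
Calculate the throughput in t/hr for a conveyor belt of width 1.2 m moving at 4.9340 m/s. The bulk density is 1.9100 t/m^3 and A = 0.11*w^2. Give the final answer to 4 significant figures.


A = 0.11 * 1.2^2 = 0.1584 m^2
C = 0.1584 * 4.9340 * 1.9100 * 3600
C = 5374 t/hr


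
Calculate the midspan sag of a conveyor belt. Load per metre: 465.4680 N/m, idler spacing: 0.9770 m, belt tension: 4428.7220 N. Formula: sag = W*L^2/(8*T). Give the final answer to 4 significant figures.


sag = 465.4680 * 0.9770^2 / (8 * 4428.7220)
sag = 0.01254 m


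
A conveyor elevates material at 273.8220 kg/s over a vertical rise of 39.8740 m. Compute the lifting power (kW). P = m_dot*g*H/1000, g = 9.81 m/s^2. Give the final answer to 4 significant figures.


P = 273.8220 * 9.81 * 39.8740 / 1000
P = 107.1 kW


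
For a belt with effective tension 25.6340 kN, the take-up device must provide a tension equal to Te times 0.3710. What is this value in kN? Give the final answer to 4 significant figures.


T_tu = 25.6340 * 0.3710
T_tu = 9.510 kN


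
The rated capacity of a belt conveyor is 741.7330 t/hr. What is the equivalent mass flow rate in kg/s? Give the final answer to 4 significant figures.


m_dot = 741.7330 * 1000 / 3600
m_dot = 206.0 kg/s


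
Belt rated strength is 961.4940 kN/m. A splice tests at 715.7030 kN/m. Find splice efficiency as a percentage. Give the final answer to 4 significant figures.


Eff = 715.7030 / 961.4940 * 100
Eff = 74.44 %


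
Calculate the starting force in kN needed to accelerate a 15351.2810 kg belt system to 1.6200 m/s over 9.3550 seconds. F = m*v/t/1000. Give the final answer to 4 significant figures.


F = 15351.2810 * 1.6200 / 9.3550 / 1000
F = 2.658 kN


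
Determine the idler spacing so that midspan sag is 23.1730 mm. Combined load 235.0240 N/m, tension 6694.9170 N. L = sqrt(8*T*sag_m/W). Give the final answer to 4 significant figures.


sag = 23.1730/1000 = 0.023173 m
L = sqrt(8 * 6694.9170 * 0.023173 / 235.0240)
L = 2.298 m


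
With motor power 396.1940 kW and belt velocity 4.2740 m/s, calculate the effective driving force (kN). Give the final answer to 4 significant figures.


Te = P / v = 396.1940 / 4.2740
Te = 92.70 kN


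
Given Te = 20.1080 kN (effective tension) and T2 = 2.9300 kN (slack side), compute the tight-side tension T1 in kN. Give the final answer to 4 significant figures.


T1 = Te + T2 = 20.1080 + 2.9300
T1 = 23.04 kN


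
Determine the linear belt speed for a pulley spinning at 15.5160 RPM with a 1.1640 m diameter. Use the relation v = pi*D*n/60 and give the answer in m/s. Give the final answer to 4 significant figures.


v = pi * 1.1640 * 15.5160 / 60
v = 0.9457 m/s


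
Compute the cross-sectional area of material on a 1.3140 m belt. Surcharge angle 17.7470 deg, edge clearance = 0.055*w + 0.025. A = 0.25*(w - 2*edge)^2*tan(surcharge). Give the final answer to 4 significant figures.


edge = 0.055*1.3140 + 0.025 = 0.09727 m
ew = 1.3140 - 2*0.09727 = 1.11946 m
A = 0.25 * 1.11946^2 * tan(17.7470 deg)
A = 0.1003 m^2


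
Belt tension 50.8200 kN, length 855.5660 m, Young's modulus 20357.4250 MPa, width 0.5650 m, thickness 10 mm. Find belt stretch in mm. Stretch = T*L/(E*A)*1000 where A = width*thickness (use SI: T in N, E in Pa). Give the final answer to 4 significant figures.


A = 0.5650 * 0.01 = 0.00565 m^2
Stretch = 50.8200*1000 * 855.5660 / (20357.4250e6 * 0.00565) * 1000
Stretch = 378.0 mm


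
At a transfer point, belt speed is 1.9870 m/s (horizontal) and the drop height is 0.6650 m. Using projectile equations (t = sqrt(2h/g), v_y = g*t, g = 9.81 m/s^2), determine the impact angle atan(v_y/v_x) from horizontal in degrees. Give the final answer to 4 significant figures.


t = sqrt(2*0.6650/9.81) = 0.368206 s
v_y = 9.81 * 0.368206 = 3.6121 m/s
angle = atan(3.6121 / 1.9870) = 61.19 deg


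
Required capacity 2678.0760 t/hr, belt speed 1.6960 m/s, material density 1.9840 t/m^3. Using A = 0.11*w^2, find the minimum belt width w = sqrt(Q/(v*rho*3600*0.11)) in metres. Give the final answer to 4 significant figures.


A_req = 2678.0760 / (1.6960 * 1.9840 * 3600) = 0.221082 m^2
w = sqrt(0.221082 / 0.11)
w = 1.418 m


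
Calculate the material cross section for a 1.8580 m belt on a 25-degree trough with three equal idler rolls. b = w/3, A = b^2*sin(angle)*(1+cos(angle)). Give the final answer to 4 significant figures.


b = 1.8580/3 = 0.619333 m
A = 0.619333^2 * sin(25 deg) * (1 + cos(25 deg))
A = 0.3090 m^2


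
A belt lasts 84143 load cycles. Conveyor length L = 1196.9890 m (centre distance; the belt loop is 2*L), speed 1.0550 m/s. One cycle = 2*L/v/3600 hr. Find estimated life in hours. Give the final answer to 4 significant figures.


cycle_time = 2 * 1196.9890 / 1.0550 / 3600 = 0.630326 hr
life = 84143 * 0.630326 = 53040 hours


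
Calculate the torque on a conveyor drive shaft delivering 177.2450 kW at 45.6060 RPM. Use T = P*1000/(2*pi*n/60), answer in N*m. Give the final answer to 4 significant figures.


omega = 2*pi*45.6060/60 = 4.77585 rad/s
T = 177.2450*1000 / 4.77585
T = 37110 N*m


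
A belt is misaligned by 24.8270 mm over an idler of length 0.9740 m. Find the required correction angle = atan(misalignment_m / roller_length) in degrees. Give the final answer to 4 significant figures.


misalign_m = 24.8270 / 1000 = 0.024827 m
angle = atan(0.024827 / 0.9740)
angle = 1.460 deg


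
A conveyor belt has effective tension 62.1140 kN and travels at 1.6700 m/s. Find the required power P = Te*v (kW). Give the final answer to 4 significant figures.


P = Te * v = 62.1140 * 1.6700
P = 103.7 kW


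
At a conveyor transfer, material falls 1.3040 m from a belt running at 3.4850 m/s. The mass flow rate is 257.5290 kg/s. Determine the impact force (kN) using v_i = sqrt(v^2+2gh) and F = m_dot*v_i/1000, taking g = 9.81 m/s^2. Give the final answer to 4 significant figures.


v_i = sqrt(3.4850^2 + 2*9.81*1.3040) = 6.14245 m/s
F = 257.5290 * 6.14245 / 1000
F = 1.582 kN


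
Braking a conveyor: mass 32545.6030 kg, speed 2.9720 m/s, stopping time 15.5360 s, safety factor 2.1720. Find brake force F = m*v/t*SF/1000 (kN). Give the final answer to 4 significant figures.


F = 32545.6030 * 2.9720 / 15.5360 * 2.1720 / 1000
F = 13.52 kN


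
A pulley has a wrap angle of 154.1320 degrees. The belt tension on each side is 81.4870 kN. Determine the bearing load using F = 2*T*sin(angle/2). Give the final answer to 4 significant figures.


F = 2 * 81.4870 * sin(154.1320/2 deg)
F = 158.8 kN


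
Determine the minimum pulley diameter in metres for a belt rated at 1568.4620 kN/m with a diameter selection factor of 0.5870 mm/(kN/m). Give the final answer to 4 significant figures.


D = 1568.4620 * 0.5870 / 1000
D = 0.9207 m


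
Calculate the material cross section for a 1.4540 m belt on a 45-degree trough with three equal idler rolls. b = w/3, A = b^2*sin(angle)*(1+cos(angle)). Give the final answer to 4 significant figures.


b = 1.4540/3 = 0.484667 m
A = 0.484667^2 * sin(45 deg) * (1 + cos(45 deg))
A = 0.2836 m^2


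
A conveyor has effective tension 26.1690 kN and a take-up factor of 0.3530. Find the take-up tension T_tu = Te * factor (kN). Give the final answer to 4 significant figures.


T_tu = 26.1690 * 0.3530
T_tu = 9.238 kN


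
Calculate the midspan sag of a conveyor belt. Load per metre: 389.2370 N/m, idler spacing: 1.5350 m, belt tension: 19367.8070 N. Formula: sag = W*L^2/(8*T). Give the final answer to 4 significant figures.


sag = 389.2370 * 1.5350^2 / (8 * 19367.8070)
sag = 0.005919 m
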